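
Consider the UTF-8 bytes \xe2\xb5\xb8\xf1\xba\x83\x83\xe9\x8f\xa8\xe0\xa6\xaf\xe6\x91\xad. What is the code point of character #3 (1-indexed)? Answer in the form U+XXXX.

U+93E8

Offset 0: leading byte 0xE2 = 11100010 → 3-byte char #1 = E2 B5 B8.
Offset 3: leading byte 0xF1 = 11110001 → 4-byte char #2 = F1 BA 83 83.
Offset 7: leading byte 0xE9 = 11101001 → 3-byte char #3 = E9 8F A8.
Leading byte 0xE9 = 11101001 matches 1110xxxx → 3-byte sequence.
Byte 1: 0xE9 = 11101001, payload 1001 (4 bits).
Byte 2: 0x8F = 10001111 (10xxxxxx ✓), payload 001111.
Byte 3: 0xA8 = 10101000 (10xxxxxx ✓), payload 101000.
Concatenate: 1001001111101000 = 0x93E8 (16 bits → U+93E8).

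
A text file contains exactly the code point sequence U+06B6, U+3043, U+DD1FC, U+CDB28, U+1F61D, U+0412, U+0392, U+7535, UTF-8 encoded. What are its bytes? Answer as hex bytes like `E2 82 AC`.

U+06B6: 2-byte form → DA B6.
U+3043: 3-byte form → E3 81 83.
U+DD1FC: 4-byte form → F3 9D 87 BC.
U+CDB28: 4-byte form → F3 8D AC A8.
U+1F61D: 4-byte form → F0 9F 98 9D.
U+0412: 2-byte form → D0 92.
U+0392: 2-byte form → CE 92.
U+7535: 3-byte form → E7 94 B5.
Concatenated (24 bytes): DA B6 E3 81 83 F3 9D 87 BC F3 8D AC A8 F0 9F 98 9D D0 92 CE 92 E7 94 B5.

DA B6 E3 81 83 F3 9D 87 BC F3 8D AC A8 F0 9F 98 9D D0 92 CE 92 E7 94 B5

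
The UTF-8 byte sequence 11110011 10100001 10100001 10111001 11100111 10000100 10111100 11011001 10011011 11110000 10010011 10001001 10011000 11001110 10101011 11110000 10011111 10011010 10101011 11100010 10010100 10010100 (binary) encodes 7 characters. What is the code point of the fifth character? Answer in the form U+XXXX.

U+03AB

Offset 0: leading byte 0xF3 = 11110011 → 4-byte char #1 = F3 A1 A1 B9.
Offset 4: leading byte 0xE7 = 11100111 → 3-byte char #2 = E7 84 BC.
Offset 7: leading byte 0xD9 = 11011001 → 2-byte char #3 = D9 9B.
Offset 9: leading byte 0xF0 = 11110000 → 4-byte char #4 = F0 93 89 98.
Offset 13: leading byte 0xCE = 11001110 → 2-byte char #5 = CE AB.
Leading byte 0xCE = 11001110 matches 110xxxxx → 2-byte sequence.
Byte 1: 0xCE = 11001110, payload 01110 (5 bits).
Byte 2: 0xAB = 10101011 (10xxxxxx ✓), payload 101011.
Concatenate: 01110101011 = 0x3AB (11 bits → U+03AB).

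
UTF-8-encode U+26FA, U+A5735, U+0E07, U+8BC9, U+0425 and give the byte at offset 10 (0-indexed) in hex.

0xE8

U+26FA → 3-byte form E2 9B BA at offsets 0–2.
U+A5735 → 4-byte form F2 A5 9C B5 at offsets 3–6.
U+0E07 → 3-byte form E0 B8 87 at offsets 7–9.
U+8BC9 → 3-byte form E8 AF 89 at offsets 10–12.
Offset 10 falls in char 4's range; it's byte 1 of E8 AF 89 = 0xE8.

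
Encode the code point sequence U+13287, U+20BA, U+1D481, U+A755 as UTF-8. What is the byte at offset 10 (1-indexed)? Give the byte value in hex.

0x92

1-indexed offset 10 is 0-indexed offset 9.
U+13287 → 4-byte form F0 93 8A 87 at offsets 0–3.
U+20BA → 3-byte form E2 82 BA at offsets 4–6.
U+1D481 → 4-byte form F0 9D 92 81 at offsets 7–10.
Offset 9 falls in char 3's range; it's byte 3 of F0 9D 92 81 = 0x92.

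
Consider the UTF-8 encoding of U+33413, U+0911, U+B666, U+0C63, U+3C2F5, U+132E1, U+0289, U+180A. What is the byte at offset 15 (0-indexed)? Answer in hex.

0x8B

U+33413 → 4-byte form F0 B3 90 93 at offsets 0–3.
U+0911 → 3-byte form E0 A4 91 at offsets 4–6.
U+B666 → 3-byte form EB 99 A6 at offsets 7–9.
U+0C63 → 3-byte form E0 B1 A3 at offsets 10–12.
U+3C2F5 → 4-byte form F0 BC 8B B5 at offsets 13–16.
Offset 15 falls in char 5's range; it's byte 3 of F0 BC 8B B5 = 0x8B.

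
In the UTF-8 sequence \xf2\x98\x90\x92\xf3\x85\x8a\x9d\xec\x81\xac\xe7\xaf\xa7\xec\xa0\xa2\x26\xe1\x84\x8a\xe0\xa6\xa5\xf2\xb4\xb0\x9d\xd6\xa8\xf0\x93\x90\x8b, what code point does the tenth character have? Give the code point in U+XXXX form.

U+05A8

Offset 0: leading byte 0xF2 = 11110010 → 4-byte char #1 = F2 98 90 92.
Offset 4: leading byte 0xF3 = 11110011 → 4-byte char #2 = F3 85 8A 9D.
Offset 8: leading byte 0xEC = 11101100 → 3-byte char #3 = EC 81 AC.
Offset 11: leading byte 0xE7 = 11100111 → 3-byte char #4 = E7 AF A7.
Offset 14: leading byte 0xEC = 11101100 → 3-byte char #5 = EC A0 A2.
Offset 17: leading byte 0x26 = 00100110 → 1-byte char #6 = 26.
Offset 18: leading byte 0xE1 = 11100001 → 3-byte char #7 = E1 84 8A.
Offset 21: leading byte 0xE0 = 11100000 → 3-byte char #8 = E0 A6 A5.
Offset 24: leading byte 0xF2 = 11110010 → 4-byte char #9 = F2 B4 B0 9D.
Offset 28: leading byte 0xD6 = 11010110 → 2-byte char #10 = D6 A8.
Leading byte 0xD6 = 11010110 matches 110xxxxx → 2-byte sequence.
Byte 1: 0xD6 = 11010110, payload 10110 (5 bits).
Byte 2: 0xA8 = 10101000 (10xxxxxx ✓), payload 101000.
Concatenate: 10110101000 = 0x5A8 (11 bits → U+05A8).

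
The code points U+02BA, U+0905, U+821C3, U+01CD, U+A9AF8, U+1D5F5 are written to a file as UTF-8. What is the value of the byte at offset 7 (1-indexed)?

0x82

1-indexed offset 7 is 0-indexed offset 6.
U+02BA → 2-byte form CA BA at offsets 0–1.
U+0905 → 3-byte form E0 A4 85 at offsets 2–4.
U+821C3 → 4-byte form F2 82 87 83 at offsets 5–8.
Offset 6 falls in char 3's range; it's byte 2 of F2 82 87 83 = 0x82.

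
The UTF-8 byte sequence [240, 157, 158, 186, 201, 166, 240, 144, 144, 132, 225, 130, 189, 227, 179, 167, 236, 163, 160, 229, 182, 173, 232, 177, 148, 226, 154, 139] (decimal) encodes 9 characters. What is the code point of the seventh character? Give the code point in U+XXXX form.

Offset 0: leading byte 0xF0 = 11110000 → 4-byte char #1 = F0 9D 9E BA.
Offset 4: leading byte 0xC9 = 11001001 → 2-byte char #2 = C9 A6.
Offset 6: leading byte 0xF0 = 11110000 → 4-byte char #3 = F0 90 90 84.
Offset 10: leading byte 0xE1 = 11100001 → 3-byte char #4 = E1 82 BD.
Offset 13: leading byte 0xE3 = 11100011 → 3-byte char #5 = E3 B3 A7.
Offset 16: leading byte 0xEC = 11101100 → 3-byte char #6 = EC A3 A0.
Offset 19: leading byte 0xE5 = 11100101 → 3-byte char #7 = E5 B6 AD.
Leading byte 0xE5 = 11100101 matches 1110xxxx → 3-byte sequence.
Byte 1: 0xE5 = 11100101, payload 0101 (4 bits).
Byte 2: 0xB6 = 10110110 (10xxxxxx ✓), payload 110110.
Byte 3: 0xAD = 10101101 (10xxxxxx ✓), payload 101101.
Concatenate: 0101110110101101 = 0x5DAD (16 bits → U+5DAD).

U+5DAD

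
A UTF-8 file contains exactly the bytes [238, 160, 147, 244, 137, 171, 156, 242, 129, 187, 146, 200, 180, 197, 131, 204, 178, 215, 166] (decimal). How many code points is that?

Byte at offset 0: 0xEE = 11101110 → 3-byte char (#1). Advance 3.
Byte at offset 3: 0xF4 = 11110100 → 4-byte char (#2). Advance 4.
Byte at offset 7: 0xF2 = 11110010 → 4-byte char (#3). Advance 4.
Byte at offset 11: 0xC8 = 11001000 → 2-byte char (#4). Advance 2.
Byte at offset 13: 0xC5 = 11000101 → 2-byte char (#5). Advance 2.
Byte at offset 15: 0xCC = 11001100 → 2-byte char (#6). Advance 2.
Byte at offset 17: 0xD7 = 11010111 → 2-byte char (#7). Advance 2.
Reached end at offset 19 after 7 code points.

7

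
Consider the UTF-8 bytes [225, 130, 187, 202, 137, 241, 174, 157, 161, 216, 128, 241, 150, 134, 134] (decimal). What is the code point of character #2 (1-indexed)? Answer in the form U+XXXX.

U+0289

Offset 0: leading byte 0xE1 = 11100001 → 3-byte char #1 = E1 82 BB.
Offset 3: leading byte 0xCA = 11001010 → 2-byte char #2 = CA 89.
Leading byte 0xCA = 11001010 matches 110xxxxx → 2-byte sequence.
Byte 1: 0xCA = 11001010, payload 01010 (5 bits).
Byte 2: 0x89 = 10001001 (10xxxxxx ✓), payload 001001.
Concatenate: 01010001001 = 0x289 (11 bits → U+0289).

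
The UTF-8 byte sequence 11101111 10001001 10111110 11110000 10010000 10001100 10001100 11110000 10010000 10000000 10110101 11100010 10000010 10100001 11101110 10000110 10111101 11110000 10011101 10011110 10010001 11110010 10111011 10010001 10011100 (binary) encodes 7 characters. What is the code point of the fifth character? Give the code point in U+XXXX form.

Offset 0: leading byte 0xEF = 11101111 → 3-byte char #1 = EF 89 BE.
Offset 3: leading byte 0xF0 = 11110000 → 4-byte char #2 = F0 90 8C 8C.
Offset 7: leading byte 0xF0 = 11110000 → 4-byte char #3 = F0 90 80 B5.
Offset 11: leading byte 0xE2 = 11100010 → 3-byte char #4 = E2 82 A1.
Offset 14: leading byte 0xEE = 11101110 → 3-byte char #5 = EE 86 BD.
Leading byte 0xEE = 11101110 matches 1110xxxx → 3-byte sequence.
Byte 1: 0xEE = 11101110, payload 1110 (4 bits).
Byte 2: 0x86 = 10000110 (10xxxxxx ✓), payload 000110.
Byte 3: 0xBD = 10111101 (10xxxxxx ✓), payload 111101.
Concatenate: 1110000110111101 = 0xE1BD (16 bits → U+E1BD).

U+E1BD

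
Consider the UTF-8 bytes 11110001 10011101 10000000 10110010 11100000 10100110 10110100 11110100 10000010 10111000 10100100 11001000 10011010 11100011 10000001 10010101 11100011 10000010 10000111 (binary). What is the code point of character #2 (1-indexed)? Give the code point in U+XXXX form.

U+09B4

Offset 0: leading byte 0xF1 = 11110001 → 4-byte char #1 = F1 9D 80 B2.
Offset 4: leading byte 0xE0 = 11100000 → 3-byte char #2 = E0 A6 B4.
Leading byte 0xE0 = 11100000 matches 1110xxxx → 3-byte sequence.
Byte 1: 0xE0 = 11100000, payload 0000 (4 bits).
Byte 2: 0xA6 = 10100110 (10xxxxxx ✓), payload 100110.
Byte 3: 0xB4 = 10110100 (10xxxxxx ✓), payload 110100.
Concatenate: 0000100110110100 = 0x9B4 (16 bits → U+09B4).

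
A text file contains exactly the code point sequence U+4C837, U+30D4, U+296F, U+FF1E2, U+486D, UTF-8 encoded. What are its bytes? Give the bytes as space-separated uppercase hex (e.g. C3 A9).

F1 8C A0 B7 E3 83 94 E2 A5 AF F3 BF 87 A2 E4 A1 AD

U+4C837: 4-byte form → F1 8C A0 B7.
U+30D4: 3-byte form → E3 83 94.
U+296F: 3-byte form → E2 A5 AF.
U+FF1E2: 4-byte form → F3 BF 87 A2.
U+486D: 3-byte form → E4 A1 AD.
Concatenated (17 bytes): F1 8C A0 B7 E3 83 94 E2 A5 AF F3 BF 87 A2 E4 A1 AD.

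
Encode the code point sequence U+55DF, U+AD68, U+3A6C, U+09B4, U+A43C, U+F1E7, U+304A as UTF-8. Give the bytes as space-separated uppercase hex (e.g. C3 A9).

E5 97 9F EA B5 A8 E3 A9 AC E0 A6 B4 EA 90 BC EF 87 A7 E3 81 8A

U+55DF: 3-byte form → E5 97 9F.
U+AD68: 3-byte form → EA B5 A8.
U+3A6C: 3-byte form → E3 A9 AC.
U+09B4: 3-byte form → E0 A6 B4.
U+A43C: 3-byte form → EA 90 BC.
U+F1E7: 3-byte form → EF 87 A7.
U+304A: 3-byte form → E3 81 8A.
Concatenated (21 bytes): E5 97 9F EA B5 A8 E3 A9 AC E0 A6 B4 EA 90 BC EF 87 A7 E3 81 8A.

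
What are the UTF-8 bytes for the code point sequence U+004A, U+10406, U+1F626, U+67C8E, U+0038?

4A F0 90 90 86 F0 9F 98 A6 F1 A7 B2 8E 38

U+004A: 1-byte form → 4A.
U+10406: 4-byte form → F0 90 90 86.
U+1F626: 4-byte form → F0 9F 98 A6.
U+67C8E: 4-byte form → F1 A7 B2 8E.
U+0038: 1-byte form → 38.
Concatenated (14 bytes): 4A F0 90 90 86 F0 9F 98 A6 F1 A7 B2 8E 38.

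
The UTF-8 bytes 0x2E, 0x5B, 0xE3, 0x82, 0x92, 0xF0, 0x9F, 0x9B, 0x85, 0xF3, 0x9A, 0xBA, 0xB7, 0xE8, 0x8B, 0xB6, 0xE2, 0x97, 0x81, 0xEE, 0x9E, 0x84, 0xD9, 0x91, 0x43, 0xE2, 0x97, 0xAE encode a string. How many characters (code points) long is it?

11

Byte at offset 0: 0x2E = 00101110 → 1-byte char (#1). Advance 1.
Byte at offset 1: 0x5B = 01011011 → 1-byte char (#2). Advance 1.
Byte at offset 2: 0xE3 = 11100011 → 3-byte char (#3). Advance 3.
Byte at offset 5: 0xF0 = 11110000 → 4-byte char (#4). Advance 4.
Byte at offset 9: 0xF3 = 11110011 → 4-byte char (#5). Advance 4.
Byte at offset 13: 0xE8 = 11101000 → 3-byte char (#6). Advance 3.
Byte at offset 16: 0xE2 = 11100010 → 3-byte char (#7). Advance 3.
Byte at offset 19: 0xEE = 11101110 → 3-byte char (#8). Advance 3.
Byte at offset 22: 0xD9 = 11011001 → 2-byte char (#9). Advance 2.
Byte at offset 24: 0x43 = 01000011 → 1-byte char (#10). Advance 1.
Byte at offset 25: 0xE2 = 11100010 → 3-byte char (#11). Advance 3.
Reached end at offset 28 after 11 code points.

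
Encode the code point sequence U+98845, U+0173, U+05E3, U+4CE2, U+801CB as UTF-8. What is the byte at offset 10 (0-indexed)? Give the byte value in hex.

0xA2

U+98845 → 4-byte form F2 98 A1 85 at offsets 0–3.
U+0173 → 2-byte form C5 B3 at offsets 4–5.
U+05E3 → 2-byte form D7 A3 at offsets 6–7.
U+4CE2 → 3-byte form E4 B3 A2 at offsets 8–10.
Offset 10 falls in char 4's range; it's byte 3 of E4 B3 A2 = 0xA2.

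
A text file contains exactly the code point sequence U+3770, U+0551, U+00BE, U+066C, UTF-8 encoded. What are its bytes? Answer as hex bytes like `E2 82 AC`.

U+3770: 3-byte form → E3 9D B0.
U+0551: 2-byte form → D5 91.
U+00BE: 2-byte form → C2 BE.
U+066C: 2-byte form → D9 AC.
Concatenated (9 bytes): E3 9D B0 D5 91 C2 BE D9 AC.

E3 9D B0 D5 91 C2 BE D9 AC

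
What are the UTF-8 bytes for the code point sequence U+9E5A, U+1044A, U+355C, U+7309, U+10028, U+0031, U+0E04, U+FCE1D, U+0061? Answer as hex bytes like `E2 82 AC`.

U+9E5A: 3-byte form → E9 B9 9A.
U+1044A: 4-byte form → F0 90 91 8A.
U+355C: 3-byte form → E3 95 9C.
U+7309: 3-byte form → E7 8C 89.
U+10028: 4-byte form → F0 90 80 A8.
U+0031: 1-byte form → 31.
U+0E04: 3-byte form → E0 B8 84.
U+FCE1D: 4-byte form → F3 BC B8 9D.
U+0061: 1-byte form → 61.
Concatenated (26 bytes): E9 B9 9A F0 90 91 8A E3 95 9C E7 8C 89 F0 90 80 A8 31 E0 B8 84 F3 BC B8 9D 61.

E9 B9 9A F0 90 91 8A E3 95 9C E7 8C 89 F0 90 80 A8 31 E0 B8 84 F3 BC B8 9D 61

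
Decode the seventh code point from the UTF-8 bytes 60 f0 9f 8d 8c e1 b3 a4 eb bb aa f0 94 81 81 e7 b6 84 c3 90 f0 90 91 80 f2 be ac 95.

U+00D0

Offset 0: leading byte 0x60 = 01100000 → 1-byte char #1 = 60.
Offset 1: leading byte 0xF0 = 11110000 → 4-byte char #2 = F0 9F 8D 8C.
Offset 5: leading byte 0xE1 = 11100001 → 3-byte char #3 = E1 B3 A4.
Offset 8: leading byte 0xEB = 11101011 → 3-byte char #4 = EB BB AA.
Offset 11: leading byte 0xF0 = 11110000 → 4-byte char #5 = F0 94 81 81.
Offset 15: leading byte 0xE7 = 11100111 → 3-byte char #6 = E7 B6 84.
Offset 18: leading byte 0xC3 = 11000011 → 2-byte char #7 = C3 90.
Leading byte 0xC3 = 11000011 matches 110xxxxx → 2-byte sequence.
Byte 1: 0xC3 = 11000011, payload 00011 (5 bits).
Byte 2: 0x90 = 10010000 (10xxxxxx ✓), payload 010000.
Concatenate: 00011010000 = 0xD0 (11 bits → U+00D0).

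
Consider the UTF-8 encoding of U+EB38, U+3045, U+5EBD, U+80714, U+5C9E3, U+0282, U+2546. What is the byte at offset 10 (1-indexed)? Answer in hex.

1-indexed offset 10 is 0-indexed offset 9.
U+EB38 → 3-byte form EE AC B8 at offsets 0–2.
U+3045 → 3-byte form E3 81 85 at offsets 3–5.
U+5EBD → 3-byte form E5 BA BD at offsets 6–8.
U+80714 → 4-byte form F2 80 9C 94 at offsets 9–12.
Offset 9 falls in char 4's range; it's byte 1 of F2 80 9C 94 = 0xF2.

0xF2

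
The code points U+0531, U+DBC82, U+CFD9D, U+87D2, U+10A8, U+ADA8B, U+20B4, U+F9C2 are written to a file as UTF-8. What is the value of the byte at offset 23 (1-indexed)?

1-indexed offset 23 is 0-indexed offset 22.
U+0531 → 2-byte form D4 B1 at offsets 0–1.
U+DBC82 → 4-byte form F3 9B B2 82 at offsets 2–5.
U+CFD9D → 4-byte form F3 8F B6 9D at offsets 6–9.
U+87D2 → 3-byte form E8 9F 92 at offsets 10–12.
U+10A8 → 3-byte form E1 82 A8 at offsets 13–15.
U+ADA8B → 4-byte form F2 AD AA 8B at offsets 16–19.
U+20B4 → 3-byte form E2 82 B4 at offsets 20–22.
Offset 22 falls in char 7's range; it's byte 3 of E2 82 B4 = 0xB4.

0xB4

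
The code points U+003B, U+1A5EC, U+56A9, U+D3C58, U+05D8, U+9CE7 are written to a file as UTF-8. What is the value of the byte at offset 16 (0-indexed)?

U+003B → 1-byte form 3B at offsets 0–0.
U+1A5EC → 4-byte form F0 9A 97 AC at offsets 1–4.
U+56A9 → 3-byte form E5 9A A9 at offsets 5–7.
U+D3C58 → 4-byte form F3 93 B1 98 at offsets 8–11.
U+05D8 → 2-byte form D7 98 at offsets 12–13.
U+9CE7 → 3-byte form E9 B3 A7 at offsets 14–16.
Offset 16 falls in char 6's range; it's byte 3 of E9 B3 A7 = 0xA7.

0xA7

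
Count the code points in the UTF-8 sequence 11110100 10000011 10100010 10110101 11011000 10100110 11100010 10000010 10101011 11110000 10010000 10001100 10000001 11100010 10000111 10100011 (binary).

5

Byte at offset 0: 0xF4 = 11110100 → 4-byte char (#1). Advance 4.
Byte at offset 4: 0xD8 = 11011000 → 2-byte char (#2). Advance 2.
Byte at offset 6: 0xE2 = 11100010 → 3-byte char (#3). Advance 3.
Byte at offset 9: 0xF0 = 11110000 → 4-byte char (#4). Advance 4.
Byte at offset 13: 0xE2 = 11100010 → 3-byte char (#5). Advance 3.
Reached end at offset 16 after 5 code points.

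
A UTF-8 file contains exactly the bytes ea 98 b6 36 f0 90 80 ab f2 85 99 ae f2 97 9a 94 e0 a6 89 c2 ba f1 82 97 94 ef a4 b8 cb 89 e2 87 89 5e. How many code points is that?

Byte at offset 0: 0xEA = 11101010 → 3-byte char (#1). Advance 3.
Byte at offset 3: 0x36 = 00110110 → 1-byte char (#2). Advance 1.
Byte at offset 4: 0xF0 = 11110000 → 4-byte char (#3). Advance 4.
Byte at offset 8: 0xF2 = 11110010 → 4-byte char (#4). Advance 4.
Byte at offset 12: 0xF2 = 11110010 → 4-byte char (#5). Advance 4.
Byte at offset 16: 0xE0 = 11100000 → 3-byte char (#6). Advance 3.
Byte at offset 19: 0xC2 = 11000010 → 2-byte char (#7). Advance 2.
Byte at offset 21: 0xF1 = 11110001 → 4-byte char (#8). Advance 4.
Byte at offset 25: 0xEF = 11101111 → 3-byte char (#9). Advance 3.
Byte at offset 28: 0xCB = 11001011 → 2-byte char (#10). Advance 2.
Byte at offset 30: 0xE2 = 11100010 → 3-byte char (#11). Advance 3.
Byte at offset 33: 0x5E = 01011110 → 1-byte char (#12). Advance 1.
Reached end at offset 34 after 12 code points.

12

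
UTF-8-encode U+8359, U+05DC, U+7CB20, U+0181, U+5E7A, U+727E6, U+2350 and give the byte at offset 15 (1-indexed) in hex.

0xF1

1-indexed offset 15 is 0-indexed offset 14.
U+8359 → 3-byte form E8 8D 99 at offsets 0–2.
U+05DC → 2-byte form D7 9C at offsets 3–4.
U+7CB20 → 4-byte form F1 BC AC A0 at offsets 5–8.
U+0181 → 2-byte form C6 81 at offsets 9–10.
U+5E7A → 3-byte form E5 B9 BA at offsets 11–13.
U+727E6 → 4-byte form F1 B2 9F A6 at offsets 14–17.
Offset 14 falls in char 6's range; it's byte 1 of F1 B2 9F A6 = 0xF1.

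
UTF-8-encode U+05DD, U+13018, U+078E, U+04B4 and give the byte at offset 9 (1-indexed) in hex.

1-indexed offset 9 is 0-indexed offset 8.
U+05DD → 2-byte form D7 9D at offsets 0–1.
U+13018 → 4-byte form F0 93 80 98 at offsets 2–5.
U+078E → 2-byte form DE 8E at offsets 6–7.
U+04B4 → 2-byte form D2 B4 at offsets 8–9.
Offset 8 falls in char 4's range; it's byte 1 of D2 B4 = 0xD2.

0xD2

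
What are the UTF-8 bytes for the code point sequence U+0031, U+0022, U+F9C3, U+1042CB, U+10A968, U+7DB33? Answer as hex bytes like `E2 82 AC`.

31 22 EF A7 83 F4 84 8B 8B F4 8A A5 A8 F1 BD AC B3

U+0031: 1-byte form → 31.
U+0022: 1-byte form → 22.
U+F9C3: 3-byte form → EF A7 83.
U+1042CB: 4-byte form → F4 84 8B 8B.
U+10A968: 4-byte form → F4 8A A5 A8.
U+7DB33: 4-byte form → F1 BD AC B3.
Concatenated (17 bytes): 31 22 EF A7 83 F4 84 8B 8B F4 8A A5 A8 F1 BD AC B3.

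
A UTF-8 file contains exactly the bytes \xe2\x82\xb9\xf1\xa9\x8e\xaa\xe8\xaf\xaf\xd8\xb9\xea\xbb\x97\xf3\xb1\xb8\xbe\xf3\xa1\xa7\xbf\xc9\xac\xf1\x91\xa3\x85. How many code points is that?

Byte at offset 0: 0xE2 = 11100010 → 3-byte char (#1). Advance 3.
Byte at offset 3: 0xF1 = 11110001 → 4-byte char (#2). Advance 4.
Byte at offset 7: 0xE8 = 11101000 → 3-byte char (#3). Advance 3.
Byte at offset 10: 0xD8 = 11011000 → 2-byte char (#4). Advance 2.
Byte at offset 12: 0xEA = 11101010 → 3-byte char (#5). Advance 3.
Byte at offset 15: 0xF3 = 11110011 → 4-byte char (#6). Advance 4.
Byte at offset 19: 0xF3 = 11110011 → 4-byte char (#7). Advance 4.
Byte at offset 23: 0xC9 = 11001001 → 2-byte char (#8). Advance 2.
Byte at offset 25: 0xF1 = 11110001 → 4-byte char (#9). Advance 4.
Reached end at offset 29 after 9 code points.

9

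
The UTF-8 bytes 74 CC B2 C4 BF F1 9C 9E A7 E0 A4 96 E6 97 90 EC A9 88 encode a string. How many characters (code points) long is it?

Byte at offset 0: 0x74 = 01110100 → 1-byte char (#1). Advance 1.
Byte at offset 1: 0xCC = 11001100 → 2-byte char (#2). Advance 2.
Byte at offset 3: 0xC4 = 11000100 → 2-byte char (#3). Advance 2.
Byte at offset 5: 0xF1 = 11110001 → 4-byte char (#4). Advance 4.
Byte at offset 9: 0xE0 = 11100000 → 3-byte char (#5). Advance 3.
Byte at offset 12: 0xE6 = 11100110 → 3-byte char (#6). Advance 3.
Byte at offset 15: 0xEC = 11101100 → 3-byte char (#7). Advance 3.
Reached end at offset 18 after 7 code points.

7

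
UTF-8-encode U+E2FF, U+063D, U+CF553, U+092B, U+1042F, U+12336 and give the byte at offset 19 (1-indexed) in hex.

1-indexed offset 19 is 0-indexed offset 18.
U+E2FF → 3-byte form EE 8B BF at offsets 0–2.
U+063D → 2-byte form D8 BD at offsets 3–4.
U+CF553 → 4-byte form F3 8F 95 93 at offsets 5–8.
U+092B → 3-byte form E0 A4 AB at offsets 9–11.
U+1042F → 4-byte form F0 90 90 AF at offsets 12–15.
U+12336 → 4-byte form F0 92 8C B6 at offsets 16–19.
Offset 18 falls in char 6's range; it's byte 3 of F0 92 8C B6 = 0x8C.

0x8C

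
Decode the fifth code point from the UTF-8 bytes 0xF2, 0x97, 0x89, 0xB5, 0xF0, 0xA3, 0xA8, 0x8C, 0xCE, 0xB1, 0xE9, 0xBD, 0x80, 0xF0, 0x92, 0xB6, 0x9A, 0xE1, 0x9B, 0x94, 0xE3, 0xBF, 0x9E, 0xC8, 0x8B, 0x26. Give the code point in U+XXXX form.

Offset 0: leading byte 0xF2 = 11110010 → 4-byte char #1 = F2 97 89 B5.
Offset 4: leading byte 0xF0 = 11110000 → 4-byte char #2 = F0 A3 A8 8C.
Offset 8: leading byte 0xCE = 11001110 → 2-byte char #3 = CE B1.
Offset 10: leading byte 0xE9 = 11101001 → 3-byte char #4 = E9 BD 80.
Offset 13: leading byte 0xF0 = 11110000 → 4-byte char #5 = F0 92 B6 9A.
Leading byte 0xF0 = 11110000 matches 11110xxx → 4-byte sequence.
Byte 1: 0xF0 = 11110000, payload 000 (3 bits).
Byte 2: 0x92 = 10010010 (10xxxxxx ✓), payload 010010.
Byte 3: 0xB6 = 10110110 (10xxxxxx ✓), payload 110110.
Byte 4: 0x9A = 10011010 (10xxxxxx ✓), payload 011010.
Concatenate: 000010010110110011010 = 0x12D9A (21 bits → U+12D9A).

U+12D9A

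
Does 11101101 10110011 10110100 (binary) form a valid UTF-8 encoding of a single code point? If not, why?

invalid (encodes a surrogate (U+D800–U+DFFF))

Structurally a 3-byte sequence; payload = 0xDCF4.
But 0xDCF4 is in U+D800–U+DFFF, the surrogate range. Surrogates are not Unicode scalar values and are forbidden in UTF-8.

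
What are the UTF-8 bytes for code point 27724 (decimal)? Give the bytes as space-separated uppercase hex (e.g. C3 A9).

E6 B1 8C

U+6C4C = 0x6C4C = 27724 decimal. In range U+0800–U+FFFF → 3-byte form: 1110xxxx 10xxxxxx 10xxxxxx.
Binary (16 bits): 0110110001001100.
Split 4+6+6: 0110 | 110001 | 001100.
Byte 1: 11100110 = 0xE6.
Byte 2: 10110001 = 0xB1.
Byte 3: 10001100 = 0x8C.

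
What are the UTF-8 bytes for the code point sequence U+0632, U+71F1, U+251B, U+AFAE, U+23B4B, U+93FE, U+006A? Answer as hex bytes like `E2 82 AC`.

D8 B2 E7 87 B1 E2 94 9B EA BE AE F0 A3 AD 8B E9 8F BE 6A

U+0632: 2-byte form → D8 B2.
U+71F1: 3-byte form → E7 87 B1.
U+251B: 3-byte form → E2 94 9B.
U+AFAE: 3-byte form → EA BE AE.
U+23B4B: 4-byte form → F0 A3 AD 8B.
U+93FE: 3-byte form → E9 8F BE.
U+006A: 1-byte form → 6A.
Concatenated (19 bytes): D8 B2 E7 87 B1 E2 94 9B EA BE AE F0 A3 AD 8B E9 8F BE 6A.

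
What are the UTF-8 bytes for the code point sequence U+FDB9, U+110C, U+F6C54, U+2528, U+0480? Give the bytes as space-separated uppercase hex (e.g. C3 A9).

EF B6 B9 E1 84 8C F3 B6 B1 94 E2 94 A8 D2 80

U+FDB9: 3-byte form → EF B6 B9.
U+110C: 3-byte form → E1 84 8C.
U+F6C54: 4-byte form → F3 B6 B1 94.
U+2528: 3-byte form → E2 94 A8.
U+0480: 2-byte form → D2 80.
Concatenated (15 bytes): EF B6 B9 E1 84 8C F3 B6 B1 94 E2 94 A8 D2 80.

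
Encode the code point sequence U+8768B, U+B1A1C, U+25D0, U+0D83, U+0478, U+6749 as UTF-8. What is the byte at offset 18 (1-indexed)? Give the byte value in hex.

1-indexed offset 18 is 0-indexed offset 17.
U+8768B → 4-byte form F2 87 9A 8B at offsets 0–3.
U+B1A1C → 4-byte form F2 B1 A8 9C at offsets 4–7.
U+25D0 → 3-byte form E2 97 90 at offsets 8–10.
U+0D83 → 3-byte form E0 B6 83 at offsets 11–13.
U+0478 → 2-byte form D1 B8 at offsets 14–15.
U+6749 → 3-byte form E6 9D 89 at offsets 16–18.
Offset 17 falls in char 6's range; it's byte 2 of E6 9D 89 = 0x9D.

0x9D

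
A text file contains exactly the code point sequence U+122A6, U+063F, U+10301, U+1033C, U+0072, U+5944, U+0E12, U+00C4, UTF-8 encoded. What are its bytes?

U+122A6: 4-byte form → F0 92 8A A6.
U+063F: 2-byte form → D8 BF.
U+10301: 4-byte form → F0 90 8C 81.
U+1033C: 4-byte form → F0 90 8C BC.
U+0072: 1-byte form → 72.
U+5944: 3-byte form → E5 A5 84.
U+0E12: 3-byte form → E0 B8 92.
U+00C4: 2-byte form → C3 84.
Concatenated (23 bytes): F0 92 8A A6 D8 BF F0 90 8C 81 F0 90 8C BC 72 E5 A5 84 E0 B8 92 C3 84.

F0 92 8A A6 D8 BF F0 90 8C 81 F0 90 8C BC 72 E5 A5 84 E0 B8 92 C3 84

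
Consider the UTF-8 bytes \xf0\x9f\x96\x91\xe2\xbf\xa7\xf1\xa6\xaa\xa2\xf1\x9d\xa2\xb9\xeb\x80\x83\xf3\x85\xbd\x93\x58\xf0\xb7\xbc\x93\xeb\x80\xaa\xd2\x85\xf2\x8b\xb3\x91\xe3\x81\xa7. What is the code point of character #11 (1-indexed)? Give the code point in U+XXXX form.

Offset 0: leading byte 0xF0 = 11110000 → 4-byte char #1 = F0 9F 96 91.
Offset 4: leading byte 0xE2 = 11100010 → 3-byte char #2 = E2 BF A7.
Offset 7: leading byte 0xF1 = 11110001 → 4-byte char #3 = F1 A6 AA A2.
Offset 11: leading byte 0xF1 = 11110001 → 4-byte char #4 = F1 9D A2 B9.
Offset 15: leading byte 0xEB = 11101011 → 3-byte char #5 = EB 80 83.
Offset 18: leading byte 0xF3 = 11110011 → 4-byte char #6 = F3 85 BD 93.
Offset 22: leading byte 0x58 = 01011000 → 1-byte char #7 = 58.
Offset 23: leading byte 0xF0 = 11110000 → 4-byte char #8 = F0 B7 BC 93.
Offset 27: leading byte 0xEB = 11101011 → 3-byte char #9 = EB 80 AA.
Offset 30: leading byte 0xD2 = 11010010 → 2-byte char #10 = D2 85.
Offset 32: leading byte 0xF2 = 11110010 → 4-byte char #11 = F2 8B B3 91.
Leading byte 0xF2 = 11110010 matches 11110xxx → 4-byte sequence.
Byte 1: 0xF2 = 11110010, payload 010 (3 bits).
Byte 2: 0x8B = 10001011 (10xxxxxx ✓), payload 001011.
Byte 3: 0xB3 = 10110011 (10xxxxxx ✓), payload 110011.
Byte 4: 0x91 = 10010001 (10xxxxxx ✓), payload 010001.
Concatenate: 010001011110011010001 = 0x8BCD1 (21 bits → U+8BCD1).

U+8BCD1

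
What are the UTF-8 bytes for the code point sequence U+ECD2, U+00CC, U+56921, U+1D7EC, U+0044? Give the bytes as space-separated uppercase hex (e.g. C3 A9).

EE B3 92 C3 8C F1 96 A4 A1 F0 9D 9F AC 44

U+ECD2: 3-byte form → EE B3 92.
U+00CC: 2-byte form → C3 8C.
U+56921: 4-byte form → F1 96 A4 A1.
U+1D7EC: 4-byte form → F0 9D 9F AC.
U+0044: 1-byte form → 44.
Concatenated (14 bytes): EE B3 92 C3 8C F1 96 A4 A1 F0 9D 9F AC 44.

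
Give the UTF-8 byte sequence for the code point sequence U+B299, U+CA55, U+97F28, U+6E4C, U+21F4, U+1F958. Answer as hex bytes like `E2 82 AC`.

U+B299: 3-byte form → EB 8A 99.
U+CA55: 3-byte form → EC A9 95.
U+97F28: 4-byte form → F2 97 BC A8.
U+6E4C: 3-byte form → E6 B9 8C.
U+21F4: 3-byte form → E2 87 B4.
U+1F958: 4-byte form → F0 9F A5 98.
Concatenated (20 bytes): EB 8A 99 EC A9 95 F2 97 BC A8 E6 B9 8C E2 87 B4 F0 9F A5 98.

EB 8A 99 EC A9 95 F2 97 BC A8 E6 B9 8C E2 87 B4 F0 9F A5 98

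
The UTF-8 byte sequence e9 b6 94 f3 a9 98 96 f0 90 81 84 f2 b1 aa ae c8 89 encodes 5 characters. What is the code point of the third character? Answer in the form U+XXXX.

Offset 0: leading byte 0xE9 = 11101001 → 3-byte char #1 = E9 B6 94.
Offset 3: leading byte 0xF3 = 11110011 → 4-byte char #2 = F3 A9 98 96.
Offset 7: leading byte 0xF0 = 11110000 → 4-byte char #3 = F0 90 81 84.
Leading byte 0xF0 = 11110000 matches 11110xxx → 4-byte sequence.
Byte 1: 0xF0 = 11110000, payload 000 (3 bits).
Byte 2: 0x90 = 10010000 (10xxxxxx ✓), payload 010000.
Byte 3: 0x81 = 10000001 (10xxxxxx ✓), payload 000001.
Byte 4: 0x84 = 10000100 (10xxxxxx ✓), payload 000100.
Concatenate: 000010000000001000100 = 0x10044 (21 bits → U+10044).

U+10044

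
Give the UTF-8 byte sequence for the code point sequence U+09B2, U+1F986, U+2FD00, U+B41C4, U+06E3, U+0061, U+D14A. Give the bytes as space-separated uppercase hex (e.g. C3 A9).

E0 A6 B2 F0 9F A6 86 F0 AF B4 80 F2 B4 87 84 DB A3 61 ED 85 8A

U+09B2: 3-byte form → E0 A6 B2.
U+1F986: 4-byte form → F0 9F A6 86.
U+2FD00: 4-byte form → F0 AF B4 80.
U+B41C4: 4-byte form → F2 B4 87 84.
U+06E3: 2-byte form → DB A3.
U+0061: 1-byte form → 61.
U+D14A: 3-byte form → ED 85 8A.
Concatenated (21 bytes): E0 A6 B2 F0 9F A6 86 F0 AF B4 80 F2 B4 87 84 DB A3 61 ED 85 8A.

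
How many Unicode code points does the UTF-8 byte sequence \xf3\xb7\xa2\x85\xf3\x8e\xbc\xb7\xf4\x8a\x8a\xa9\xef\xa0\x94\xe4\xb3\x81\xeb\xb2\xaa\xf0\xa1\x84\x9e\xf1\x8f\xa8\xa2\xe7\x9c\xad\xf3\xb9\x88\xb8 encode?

10

Byte at offset 0: 0xF3 = 11110011 → 4-byte char (#1). Advance 4.
Byte at offset 4: 0xF3 = 11110011 → 4-byte char (#2). Advance 4.
Byte at offset 8: 0xF4 = 11110100 → 4-byte char (#3). Advance 4.
Byte at offset 12: 0xEF = 11101111 → 3-byte char (#4). Advance 3.
Byte at offset 15: 0xE4 = 11100100 → 3-byte char (#5). Advance 3.
Byte at offset 18: 0xEB = 11101011 → 3-byte char (#6). Advance 3.
Byte at offset 21: 0xF0 = 11110000 → 4-byte char (#7). Advance 4.
Byte at offset 25: 0xF1 = 11110001 → 4-byte char (#8). Advance 4.
Byte at offset 29: 0xE7 = 11100111 → 3-byte char (#9). Advance 3.
Byte at offset 32: 0xF3 = 11110011 → 4-byte char (#10). Advance 4.
Reached end at offset 36 after 10 code points.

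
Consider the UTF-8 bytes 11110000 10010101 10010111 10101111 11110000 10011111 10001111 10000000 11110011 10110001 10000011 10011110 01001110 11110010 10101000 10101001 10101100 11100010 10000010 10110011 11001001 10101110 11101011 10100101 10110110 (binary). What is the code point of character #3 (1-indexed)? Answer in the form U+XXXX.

U+F10DE

Offset 0: leading byte 0xF0 = 11110000 → 4-byte char #1 = F0 95 97 AF.
Offset 4: leading byte 0xF0 = 11110000 → 4-byte char #2 = F0 9F 8F 80.
Offset 8: leading byte 0xF3 = 11110011 → 4-byte char #3 = F3 B1 83 9E.
Leading byte 0xF3 = 11110011 matches 11110xxx → 4-byte sequence.
Byte 1: 0xF3 = 11110011, payload 011 (3 bits).
Byte 2: 0xB1 = 10110001 (10xxxxxx ✓), payload 110001.
Byte 3: 0x83 = 10000011 (10xxxxxx ✓), payload 000011.
Byte 4: 0x9E = 10011110 (10xxxxxx ✓), payload 011110.
Concatenate: 011110001000011011110 = 0xF10DE (21 bits → U+F10DE).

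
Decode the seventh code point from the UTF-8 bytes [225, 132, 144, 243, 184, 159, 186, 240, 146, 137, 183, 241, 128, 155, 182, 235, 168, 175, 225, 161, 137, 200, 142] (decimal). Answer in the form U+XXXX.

U+020E

Offset 0: leading byte 0xE1 = 11100001 → 3-byte char #1 = E1 84 90.
Offset 3: leading byte 0xF3 = 11110011 → 4-byte char #2 = F3 B8 9F BA.
Offset 7: leading byte 0xF0 = 11110000 → 4-byte char #3 = F0 92 89 B7.
Offset 11: leading byte 0xF1 = 11110001 → 4-byte char #4 = F1 80 9B B6.
Offset 15: leading byte 0xEB = 11101011 → 3-byte char #5 = EB A8 AF.
Offset 18: leading byte 0xE1 = 11100001 → 3-byte char #6 = E1 A1 89.
Offset 21: leading byte 0xC8 = 11001000 → 2-byte char #7 = C8 8E.
Leading byte 0xC8 = 11001000 matches 110xxxxx → 2-byte sequence.
Byte 1: 0xC8 = 11001000, payload 01000 (5 bits).
Byte 2: 0x8E = 10001110 (10xxxxxx ✓), payload 001110.
Concatenate: 01000001110 = 0x20E (11 bits → U+020E).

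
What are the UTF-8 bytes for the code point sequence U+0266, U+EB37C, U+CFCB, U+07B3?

U+0266: 2-byte form → C9 A6.
U+EB37C: 4-byte form → F3 AB 8D BC.
U+CFCB: 3-byte form → EC BF 8B.
U+07B3: 2-byte form → DE B3.
Concatenated (11 bytes): C9 A6 F3 AB 8D BC EC BF 8B DE B3.

C9 A6 F3 AB 8D BC EC BF 8B DE B3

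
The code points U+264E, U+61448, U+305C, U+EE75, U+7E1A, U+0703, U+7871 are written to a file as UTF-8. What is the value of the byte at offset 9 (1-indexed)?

1-indexed offset 9 is 0-indexed offset 8.
U+264E → 3-byte form E2 99 8E at offsets 0–2.
U+61448 → 4-byte form F1 A1 91 88 at offsets 3–6.
U+305C → 3-byte form E3 81 9C at offsets 7–9.
Offset 8 falls in char 3's range; it's byte 2 of E3 81 9C = 0x81.

0x81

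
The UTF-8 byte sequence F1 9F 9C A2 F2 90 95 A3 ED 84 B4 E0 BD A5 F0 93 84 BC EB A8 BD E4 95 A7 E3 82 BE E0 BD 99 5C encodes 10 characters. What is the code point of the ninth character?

Offset 0: leading byte 0xF1 = 11110001 → 4-byte char #1 = F1 9F 9C A2.
Offset 4: leading byte 0xF2 = 11110010 → 4-byte char #2 = F2 90 95 A3.
Offset 8: leading byte 0xED = 11101101 → 3-byte char #3 = ED 84 B4.
Offset 11: leading byte 0xE0 = 11100000 → 3-byte char #4 = E0 BD A5.
Offset 14: leading byte 0xF0 = 11110000 → 4-byte char #5 = F0 93 84 BC.
Offset 18: leading byte 0xEB = 11101011 → 3-byte char #6 = EB A8 BD.
Offset 21: leading byte 0xE4 = 11100100 → 3-byte char #7 = E4 95 A7.
Offset 24: leading byte 0xE3 = 11100011 → 3-byte char #8 = E3 82 BE.
Offset 27: leading byte 0xE0 = 11100000 → 3-byte char #9 = E0 BD 99.
Leading byte 0xE0 = 11100000 matches 1110xxxx → 3-byte sequence.
Byte 1: 0xE0 = 11100000, payload 0000 (4 bits).
Byte 2: 0xBD = 10111101 (10xxxxxx ✓), payload 111101.
Byte 3: 0x99 = 10011001 (10xxxxxx ✓), payload 011001.
Concatenate: 0000111101011001 = 0xF59 (16 bits → U+0F59).

U+0F59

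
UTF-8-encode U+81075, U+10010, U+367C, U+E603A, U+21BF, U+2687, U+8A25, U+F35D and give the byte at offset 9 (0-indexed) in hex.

U+81075 → 4-byte form F2 81 81 B5 at offsets 0–3.
U+10010 → 4-byte form F0 90 80 90 at offsets 4–7.
U+367C → 3-byte form E3 99 BC at offsets 8–10.
Offset 9 falls in char 3's range; it's byte 2 of E3 99 BC = 0x99.

0x99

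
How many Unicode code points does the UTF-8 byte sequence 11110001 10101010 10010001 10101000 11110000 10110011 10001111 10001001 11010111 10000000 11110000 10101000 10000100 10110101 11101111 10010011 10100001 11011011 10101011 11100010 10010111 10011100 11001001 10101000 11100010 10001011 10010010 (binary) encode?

Byte at offset 0: 0xF1 = 11110001 → 4-byte char (#1). Advance 4.
Byte at offset 4: 0xF0 = 11110000 → 4-byte char (#2). Advance 4.
Byte at offset 8: 0xD7 = 11010111 → 2-byte char (#3). Advance 2.
Byte at offset 10: 0xF0 = 11110000 → 4-byte char (#4). Advance 4.
Byte at offset 14: 0xEF = 11101111 → 3-byte char (#5). Advance 3.
Byte at offset 17: 0xDB = 11011011 → 2-byte char (#6). Advance 2.
Byte at offset 19: 0xE2 = 11100010 → 3-byte char (#7). Advance 3.
Byte at offset 22: 0xC9 = 11001001 → 2-byte char (#8). Advance 2.
Byte at offset 24: 0xE2 = 11100010 → 3-byte char (#9). Advance 3.
Reached end at offset 27 after 9 code points.

9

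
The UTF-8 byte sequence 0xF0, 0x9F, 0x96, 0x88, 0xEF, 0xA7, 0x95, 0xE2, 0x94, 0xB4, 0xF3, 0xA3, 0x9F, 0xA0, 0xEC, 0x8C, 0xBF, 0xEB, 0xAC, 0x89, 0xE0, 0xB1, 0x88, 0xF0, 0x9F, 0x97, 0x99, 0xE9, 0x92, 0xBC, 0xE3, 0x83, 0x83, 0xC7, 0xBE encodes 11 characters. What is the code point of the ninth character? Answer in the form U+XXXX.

U+94BC

Offset 0: leading byte 0xF0 = 11110000 → 4-byte char #1 = F0 9F 96 88.
Offset 4: leading byte 0xEF = 11101111 → 3-byte char #2 = EF A7 95.
Offset 7: leading byte 0xE2 = 11100010 → 3-byte char #3 = E2 94 B4.
Offset 10: leading byte 0xF3 = 11110011 → 4-byte char #4 = F3 A3 9F A0.
Offset 14: leading byte 0xEC = 11101100 → 3-byte char #5 = EC 8C BF.
Offset 17: leading byte 0xEB = 11101011 → 3-byte char #6 = EB AC 89.
Offset 20: leading byte 0xE0 = 11100000 → 3-byte char #7 = E0 B1 88.
Offset 23: leading byte 0xF0 = 11110000 → 4-byte char #8 = F0 9F 97 99.
Offset 27: leading byte 0xE9 = 11101001 → 3-byte char #9 = E9 92 BC.
Leading byte 0xE9 = 11101001 matches 1110xxxx → 3-byte sequence.
Byte 1: 0xE9 = 11101001, payload 1001 (4 bits).
Byte 2: 0x92 = 10010010 (10xxxxxx ✓), payload 010010.
Byte 3: 0xBC = 10111100 (10xxxxxx ✓), payload 111100.
Concatenate: 1001010010111100 = 0x94BC (16 bits → U+94BC).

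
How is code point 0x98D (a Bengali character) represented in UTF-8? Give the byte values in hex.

E0 A6 8D

U+098D = 0x98D = 2445 decimal. In range U+0800–U+FFFF → 3-byte form: 1110xxxx 10xxxxxx 10xxxxxx.
Binary (16 bits): 0000100110001101.
Split 4+6+6: 0000 | 100110 | 001101.
Byte 1: 11100000 = 0xE0.
Byte 2: 10100110 = 0xA6.
Byte 3: 10001101 = 0x8D.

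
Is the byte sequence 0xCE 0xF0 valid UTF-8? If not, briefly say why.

Leading byte 0xCE = 11001110 → 2-byte form.
Byte 2 is 0xF0 = 11110000, which is not 10xxxxxx — expected a continuation byte.

invalid (non-continuation byte where continuation expected)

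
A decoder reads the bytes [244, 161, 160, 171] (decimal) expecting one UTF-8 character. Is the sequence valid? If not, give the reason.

Leading byte 0xF4 = 11110100 → 4-byte form.
Payload = 0x12182B, which exceeds U+10FFFF, the maximum Unicode code point. (Leading bytes F5–FF, or F4 followed by ≥ 0x90, are invalid.)

invalid (encodes a value above U+10FFFF)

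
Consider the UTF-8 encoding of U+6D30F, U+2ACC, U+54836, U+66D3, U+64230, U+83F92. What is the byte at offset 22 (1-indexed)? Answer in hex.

0x92

1-indexed offset 22 is 0-indexed offset 21.
U+6D30F → 4-byte form F1 AD 8C 8F at offsets 0–3.
U+2ACC → 3-byte form E2 AB 8C at offsets 4–6.
U+54836 → 4-byte form F1 94 A0 B6 at offsets 7–10.
U+66D3 → 3-byte form E6 9B 93 at offsets 11–13.
U+64230 → 4-byte form F1 A4 88 B0 at offsets 14–17.
U+83F92 → 4-byte form F2 83 BE 92 at offsets 18–21.
Offset 21 falls in char 6's range; it's byte 4 of F2 83 BE 92 = 0x92.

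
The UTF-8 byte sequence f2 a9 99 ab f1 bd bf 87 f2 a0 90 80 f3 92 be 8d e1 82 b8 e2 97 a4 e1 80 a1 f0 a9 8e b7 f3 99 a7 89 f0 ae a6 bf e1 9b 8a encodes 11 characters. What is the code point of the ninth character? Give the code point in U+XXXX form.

U+D99C9

Offset 0: leading byte 0xF2 = 11110010 → 4-byte char #1 = F2 A9 99 AB.
Offset 4: leading byte 0xF1 = 11110001 → 4-byte char #2 = F1 BD BF 87.
Offset 8: leading byte 0xF2 = 11110010 → 4-byte char #3 = F2 A0 90 80.
Offset 12: leading byte 0xF3 = 11110011 → 4-byte char #4 = F3 92 BE 8D.
Offset 16: leading byte 0xE1 = 11100001 → 3-byte char #5 = E1 82 B8.
Offset 19: leading byte 0xE2 = 11100010 → 3-byte char #6 = E2 97 A4.
Offset 22: leading byte 0xE1 = 11100001 → 3-byte char #7 = E1 80 A1.
Offset 25: leading byte 0xF0 = 11110000 → 4-byte char #8 = F0 A9 8E B7.
Offset 29: leading byte 0xF3 = 11110011 → 4-byte char #9 = F3 99 A7 89.
Leading byte 0xF3 = 11110011 matches 11110xxx → 4-byte sequence.
Byte 1: 0xF3 = 11110011, payload 011 (3 bits).
Byte 2: 0x99 = 10011001 (10xxxxxx ✓), payload 011001.
Byte 3: 0xA7 = 10100111 (10xxxxxx ✓), payload 100111.
Byte 4: 0x89 = 10001001 (10xxxxxx ✓), payload 001001.
Concatenate: 011011001100111001001 = 0xD99C9 (21 bits → U+D99C9).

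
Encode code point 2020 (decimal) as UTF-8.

DF A4

U+07E4 = 0x7E4 = 2020 decimal. In range U+0080–U+07FF → 2-byte form: 110xxxxx 10xxxxxx.
Binary (11 bits): 11111100100.
Split 5+6: 11111 | 100100.
Byte 1: 11011111 = 0xDF.
Byte 2: 10100100 = 0xA4.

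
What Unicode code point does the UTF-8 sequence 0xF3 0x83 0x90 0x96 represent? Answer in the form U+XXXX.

U+C3416

Leading byte 0xF3 = 11110011 matches 11110xxx → 4-byte sequence.
Byte 1: 0xF3 = 11110011, payload 011 (3 bits).
Byte 2: 0x83 = 10000011 (10xxxxxx ✓), payload 000011.
Byte 3: 0x90 = 10010000 (10xxxxxx ✓), payload 010000.
Byte 4: 0x96 = 10010110 (10xxxxxx ✓), payload 010110.
Concatenate: 011000011010000010110 = 0xC3416 (21 bits → U+C3416).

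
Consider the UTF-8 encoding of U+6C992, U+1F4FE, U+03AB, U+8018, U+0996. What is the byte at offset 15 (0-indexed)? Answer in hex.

U+6C992 → 4-byte form F1 AC A6 92 at offsets 0–3.
U+1F4FE → 4-byte form F0 9F 93 BE at offsets 4–7.
U+03AB → 2-byte form CE AB at offsets 8–9.
U+8018 → 3-byte form E8 80 98 at offsets 10–12.
U+0996 → 3-byte form E0 A6 96 at offsets 13–15.
Offset 15 falls in char 5's range; it's byte 3 of E0 A6 96 = 0x96.

0x96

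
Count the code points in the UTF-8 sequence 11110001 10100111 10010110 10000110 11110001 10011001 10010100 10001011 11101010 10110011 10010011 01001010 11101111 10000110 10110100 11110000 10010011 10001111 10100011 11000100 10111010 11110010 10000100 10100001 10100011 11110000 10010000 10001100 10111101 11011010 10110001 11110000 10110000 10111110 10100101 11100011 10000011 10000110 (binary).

Byte at offset 0: 0xF1 = 11110001 → 4-byte char (#1). Advance 4.
Byte at offset 4: 0xF1 = 11110001 → 4-byte char (#2). Advance 4.
Byte at offset 8: 0xEA = 11101010 → 3-byte char (#3). Advance 3.
Byte at offset 11: 0x4A = 01001010 → 1-byte char (#4). Advance 1.
Byte at offset 12: 0xEF = 11101111 → 3-byte char (#5). Advance 3.
Byte at offset 15: 0xF0 = 11110000 → 4-byte char (#6). Advance 4.
Byte at offset 19: 0xC4 = 11000100 → 2-byte char (#7). Advance 2.
Byte at offset 21: 0xF2 = 11110010 → 4-byte char (#8). Advance 4.
Byte at offset 25: 0xF0 = 11110000 → 4-byte char (#9). Advance 4.
Byte at offset 29: 0xDA = 11011010 → 2-byte char (#10). Advance 2.
Byte at offset 31: 0xF0 = 11110000 → 4-byte char (#11). Advance 4.
Byte at offset 35: 0xE3 = 11100011 → 3-byte char (#12). Advance 3.
Reached end at offset 38 after 12 code points.

12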